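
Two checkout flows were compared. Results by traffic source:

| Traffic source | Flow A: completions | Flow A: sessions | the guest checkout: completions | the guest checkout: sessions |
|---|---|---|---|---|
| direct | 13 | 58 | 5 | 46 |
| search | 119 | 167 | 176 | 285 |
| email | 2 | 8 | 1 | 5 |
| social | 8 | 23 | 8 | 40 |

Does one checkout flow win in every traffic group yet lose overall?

No

Direct: Flow A 13/58 = 22.4%, the guest checkout 5/46 = 10.9% → Flow A
Search: Flow A 119/167 = 71.3%, the guest checkout 176/285 = 61.8% → Flow A
Email: Flow A 2/8 = 25.0%, the guest checkout 1/5 = 20.0% → Flow A
Social: Flow A 8/23 = 34.8%, the guest checkout 8/40 = 20.0% → Flow A
Overall: Flow A 142/256 = 55.5%, the guest checkout 190/376 = 50.5% → Flow A
Flow A wins overall and in every traffic group — no reversal.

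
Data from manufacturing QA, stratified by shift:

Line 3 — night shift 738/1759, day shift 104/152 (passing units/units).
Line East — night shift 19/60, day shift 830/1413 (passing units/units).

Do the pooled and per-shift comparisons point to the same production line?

Night shift: Line 3 738/1759 = 42.0%, Line East 19/60 = 31.7% → Line 3
Day shift: Line 3 104/152 = 68.4%, Line East 830/1413 = 58.7% → Line 3
Overall: Line 3 842/1911 = 44.1%, Line East 849/1473 = 57.6% → Line East
Line 3 wins each shift group but Line East wins overall — the comparison reverses. Line 3's units skew toward night shift, which has a lower base rate.

No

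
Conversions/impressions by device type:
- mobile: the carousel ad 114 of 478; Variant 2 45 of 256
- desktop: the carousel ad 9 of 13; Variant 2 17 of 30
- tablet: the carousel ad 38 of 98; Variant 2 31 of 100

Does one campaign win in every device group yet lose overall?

Mobile: the carousel ad 114/478 = 23.8%, Variant 2 45/256 = 17.6% → the carousel ad
Desktop: the carousel ad 9/13 = 69.2%, Variant 2 17/30 = 56.7% → the carousel ad
Tablet: the carousel ad 38/98 = 38.8%, Variant 2 31/100 = 31.0% → the carousel ad
Overall: the carousel ad 161/589 = 27.3%, Variant 2 93/386 = 24.1% → the carousel ad
The carousel ad wins overall and in every device group — no reversal.

No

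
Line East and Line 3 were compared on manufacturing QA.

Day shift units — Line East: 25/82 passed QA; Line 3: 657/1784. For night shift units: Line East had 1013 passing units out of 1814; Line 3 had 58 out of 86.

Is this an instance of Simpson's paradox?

Day shift: Line East 25/82 = 30.5%, Line 3 657/1784 = 36.8% → Line 3
Night shift: Line East 1013/1814 = 55.8%, Line 3 58/86 = 67.4% → Line 3
Overall: Line East 1038/1896 = 54.7%, Line 3 715/1870 = 38.2% → Line East
Line 3 wins each shift group but Line East wins overall — the comparison reverses. Line 3's units skew toward day shift, which has a lower base rate.

Yes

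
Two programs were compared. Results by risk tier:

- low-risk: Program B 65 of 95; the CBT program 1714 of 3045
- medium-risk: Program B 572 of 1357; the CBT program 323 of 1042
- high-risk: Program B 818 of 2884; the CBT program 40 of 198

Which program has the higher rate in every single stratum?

Low-risk: Program B 65/95 = 68.4%, the CBT program 1714/3045 = 56.3% → Program B
Medium-risk: Program B 572/1357 = 42.2%, the CBT program 323/1042 = 31.0% → Program B
High-risk: Program B 818/2884 = 28.4%, the CBT program 40/198 = 20.2% → Program B
Program B has the higher rate in all 3 groups.

Program B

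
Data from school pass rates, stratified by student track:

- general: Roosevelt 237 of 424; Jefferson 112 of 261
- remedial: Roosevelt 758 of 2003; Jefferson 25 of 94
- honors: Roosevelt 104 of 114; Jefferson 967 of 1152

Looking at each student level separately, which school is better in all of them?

General: Roosevelt 237/424 = 55.9%, Jefferson 112/261 = 42.9% → Roosevelt
Remedial: Roosevelt 758/2003 = 37.8%, Jefferson 25/94 = 26.6% → Roosevelt
Honors: Roosevelt 104/114 = 91.2%, Jefferson 967/1152 = 83.9% → Roosevelt
Roosevelt has the higher rate in all 3 groups.

Roosevelt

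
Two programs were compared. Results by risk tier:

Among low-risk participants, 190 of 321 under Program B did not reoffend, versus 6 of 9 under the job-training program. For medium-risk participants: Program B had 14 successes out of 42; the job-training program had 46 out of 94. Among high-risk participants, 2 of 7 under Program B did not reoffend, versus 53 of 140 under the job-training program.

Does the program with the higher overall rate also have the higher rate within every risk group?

Low-risk: Program B 190/321 = 59.2%, the job-training program 6/9 = 66.7% → the job-training program
Medium-risk: Program B 14/42 = 33.3%, the job-training program 46/94 = 48.9% → the job-training program
High-risk: Program B 2/7 = 28.6%, the job-training program 53/140 = 37.9% → the job-training program
Overall: Program B 206/370 = 55.7%, the job-training program 105/243 = 43.2% → Program B
The job-training program wins each risk group but Program B wins overall — the comparison reverses. The job-training program's participants skew toward high-risk, which has a lower base rate.

No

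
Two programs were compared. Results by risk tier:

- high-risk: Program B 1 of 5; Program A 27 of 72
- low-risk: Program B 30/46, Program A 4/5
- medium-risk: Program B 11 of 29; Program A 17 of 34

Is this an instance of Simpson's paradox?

Yes

High-risk: Program B 1/5 = 20.0%, Program A 27/72 = 37.5% → Program A
Low-risk: Program B 30/46 = 65.2%, Program A 4/5 = 80.0% → Program A
Medium-risk: Program B 11/29 = 37.9%, Program A 17/34 = 50.0% → Program A
Overall: Program B 42/80 = 52.5%, Program A 48/111 = 43.2% → Program B
Program A wins each risk group but Program B wins overall — the comparison reverses. Program A's participants skew toward high-risk, which has a lower base rate.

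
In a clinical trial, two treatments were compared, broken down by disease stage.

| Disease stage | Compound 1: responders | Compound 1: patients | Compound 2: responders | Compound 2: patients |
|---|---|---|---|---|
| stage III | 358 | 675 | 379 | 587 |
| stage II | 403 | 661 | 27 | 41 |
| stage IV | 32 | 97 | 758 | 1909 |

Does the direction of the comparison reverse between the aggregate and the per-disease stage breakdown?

Yes

Stage III: Compound 1 358/675 = 53.0%, Compound 2 379/587 = 64.6% → Compound 2
Stage II: Compound 1 403/661 = 61.0%, Compound 2 27/41 = 65.9% → Compound 2
Stage IV: Compound 1 32/97 = 33.0%, Compound 2 758/1909 = 39.7% → Compound 2
Overall: Compound 1 793/1433 = 55.3%, Compound 2 1164/2537 = 45.9% → Compound 1
Compound 2 wins each disease group but Compound 1 wins overall — the comparison reverses. Compound 2's patients skew toward stage IV, which has a lower base rate.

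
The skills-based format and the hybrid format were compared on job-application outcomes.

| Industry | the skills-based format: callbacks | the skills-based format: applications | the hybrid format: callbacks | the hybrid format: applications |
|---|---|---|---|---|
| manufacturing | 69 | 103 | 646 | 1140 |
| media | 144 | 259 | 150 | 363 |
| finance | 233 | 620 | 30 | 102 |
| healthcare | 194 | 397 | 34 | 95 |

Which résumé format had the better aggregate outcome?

the hybrid format

Manufacturing: the skills-based format 69/103 = 67.0%, the hybrid format 646/1140 = 56.7% → the skills-based format
Media: the skills-based format 144/259 = 55.6%, the hybrid format 150/363 = 41.3% → the skills-based format
Finance: the skills-based format 233/620 = 37.6%, the hybrid format 30/102 = 29.4% → the skills-based format
Healthcare: the skills-based format 194/397 = 48.9%, the hybrid format 34/95 = 35.8% → the skills-based format
Overall: the skills-based format 640/1379 = 46.4%, the hybrid format 860/1700 = 50.6% → the hybrid format
(The skills-based format wins every industry group but the hybrid format wins overall — the skills-based format's applications skew toward the low-rate finance group.)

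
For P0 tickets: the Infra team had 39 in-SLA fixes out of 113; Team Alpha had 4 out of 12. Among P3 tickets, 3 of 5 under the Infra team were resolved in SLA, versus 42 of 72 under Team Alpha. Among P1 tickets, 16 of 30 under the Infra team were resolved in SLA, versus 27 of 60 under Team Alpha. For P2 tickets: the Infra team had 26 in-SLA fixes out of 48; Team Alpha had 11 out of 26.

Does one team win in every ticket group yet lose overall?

P0: the Infra team 39/113 = 34.5%, Team Alpha 4/12 = 33.3% → the Infra team
P3: the Infra team 3/5 = 60.0%, Team Alpha 42/72 = 58.3% → the Infra team
P1: the Infra team 16/30 = 53.3%, Team Alpha 27/60 = 45.0% → the Infra team
P2: the Infra team 26/48 = 54.2%, Team Alpha 11/26 = 42.3% → the Infra team
Overall: the Infra team 84/196 = 42.9%, Team Alpha 84/170 = 49.4% → Team Alpha
The Infra team wins each ticket group but Team Alpha wins overall — the comparison reverses. The Infra team's tickets skew toward P0, which has a lower base rate.

Yes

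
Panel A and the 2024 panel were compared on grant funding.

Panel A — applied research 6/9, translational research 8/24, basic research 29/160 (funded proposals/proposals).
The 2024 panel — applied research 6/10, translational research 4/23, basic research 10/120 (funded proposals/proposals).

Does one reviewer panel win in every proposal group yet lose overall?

No

Applied research: Panel A 6/9 = 66.7%, the 2024 panel 6/10 = 60.0% → Panel A
Translational research: Panel A 8/24 = 33.3%, the 2024 panel 4/23 = 17.4% → Panel A
Basic research: Panel A 29/160 = 18.1%, the 2024 panel 10/120 = 8.3% → Panel A
Overall: Panel A 43/193 = 22.3%, the 2024 panel 20/153 = 13.1% → Panel A
Panel A wins overall and in every proposal group — no reversal.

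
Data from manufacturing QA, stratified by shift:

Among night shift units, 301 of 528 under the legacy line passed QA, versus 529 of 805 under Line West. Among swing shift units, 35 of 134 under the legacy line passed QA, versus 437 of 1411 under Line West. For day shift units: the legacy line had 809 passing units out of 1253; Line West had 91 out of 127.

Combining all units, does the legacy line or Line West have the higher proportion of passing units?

Night shift: the legacy line 301/528 = 57.0%, Line West 529/805 = 65.7% → Line West
Swing shift: the legacy line 35/134 = 26.1%, Line West 437/1411 = 31.0% → Line West
Day shift: the legacy line 809/1253 = 64.6%, Line West 91/127 = 71.7% → Line West
Overall: the legacy line 1145/1915 = 59.8%, Line West 1057/2343 = 45.1% → the legacy line
(Line West wins every shift group but the legacy line wins overall — Line West's units skew toward the low-rate swing shift group.)

the legacy line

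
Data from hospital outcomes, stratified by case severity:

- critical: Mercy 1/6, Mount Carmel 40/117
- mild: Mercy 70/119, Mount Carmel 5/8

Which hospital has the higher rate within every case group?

Mount Carmel

Critical: Mercy 1/6 = 16.7%, Mount Carmel 40/117 = 34.2% → Mount Carmel
Mild: Mercy 70/119 = 58.8%, Mount Carmel 5/8 = 62.5% → Mount Carmel
Mount Carmel has the higher rate in both groups.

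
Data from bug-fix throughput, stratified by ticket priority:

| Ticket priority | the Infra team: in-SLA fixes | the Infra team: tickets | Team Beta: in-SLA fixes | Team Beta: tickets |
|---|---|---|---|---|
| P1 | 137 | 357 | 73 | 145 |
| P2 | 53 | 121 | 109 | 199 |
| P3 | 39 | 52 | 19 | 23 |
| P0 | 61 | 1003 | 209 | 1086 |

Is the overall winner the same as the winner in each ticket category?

Yes

P1: the Infra team 137/357 = 38.4%, Team Beta 73/145 = 50.3% → Team Beta
P2: the Infra team 53/121 = 43.8%, Team Beta 109/199 = 54.8% → Team Beta
P3: the Infra team 39/52 = 75.0%, Team Beta 19/23 = 82.6% → Team Beta
P0: the Infra team 61/1003 = 6.1%, Team Beta 209/1086 = 19.2% → Team Beta
Overall: the Infra team 290/1533 = 18.9%, Team Beta 410/1453 = 28.2% → Team Beta
Team Beta wins overall and in every ticket group — no reversal.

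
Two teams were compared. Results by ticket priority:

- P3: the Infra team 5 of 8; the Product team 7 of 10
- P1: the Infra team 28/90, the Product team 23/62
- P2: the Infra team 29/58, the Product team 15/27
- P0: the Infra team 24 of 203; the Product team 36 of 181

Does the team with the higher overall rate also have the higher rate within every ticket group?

Yes

P3: the Infra team 5/8 = 62.5%, the Product team 7/10 = 70.0% → the Product team
P1: the Infra team 28/90 = 31.1%, the Product team 23/62 = 37.1% → the Product team
P2: the Infra team 29/58 = 50.0%, the Product team 15/27 = 55.6% → the Product team
P0: the Infra team 24/203 = 11.8%, the Product team 36/181 = 19.9% → the Product team
Overall: the Infra team 86/359 = 24.0%, the Product team 81/280 = 28.9% → the Product team
The Product team wins overall and in every ticket group — no reversal.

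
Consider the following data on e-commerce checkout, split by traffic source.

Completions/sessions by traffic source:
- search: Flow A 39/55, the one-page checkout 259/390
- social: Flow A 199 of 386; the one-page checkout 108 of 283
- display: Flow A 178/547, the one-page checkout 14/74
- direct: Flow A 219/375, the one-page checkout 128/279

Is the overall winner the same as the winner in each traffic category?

No

Search: Flow A 39/55 = 70.9%, the one-page checkout 259/390 = 66.4% → Flow A
Social: Flow A 199/386 = 51.6%, the one-page checkout 108/283 = 38.2% → Flow A
Display: Flow A 178/547 = 32.5%, the one-page checkout 14/74 = 18.9% → Flow A
Direct: Flow A 219/375 = 58.4%, the one-page checkout 128/279 = 45.9% → Flow A
Overall: Flow A 635/1363 = 46.6%, the one-page checkout 509/1026 = 49.6% → the one-page checkout
Flow A wins each traffic group but the one-page checkout wins overall — the comparison reverses. Flow A's sessions skew toward display, which has a lower base rate.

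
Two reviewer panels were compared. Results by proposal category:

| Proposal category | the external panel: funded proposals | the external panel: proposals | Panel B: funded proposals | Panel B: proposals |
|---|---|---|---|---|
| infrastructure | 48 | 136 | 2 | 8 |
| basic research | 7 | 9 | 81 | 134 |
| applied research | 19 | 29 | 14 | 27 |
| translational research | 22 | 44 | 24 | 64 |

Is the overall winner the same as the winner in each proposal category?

No

Infrastructure: the external panel 48/136 = 35.3%, Panel B 2/8 = 25.0% → the external panel
Basic research: the external panel 7/9 = 77.8%, Panel B 81/134 = 60.4% → the external panel
Applied research: the external panel 19/29 = 65.5%, Panel B 14/27 = 51.9% → the external panel
Translational research: the external panel 22/44 = 50.0%, Panel B 24/64 = 37.5% → the external panel
Overall: the external panel 96/218 = 44.0%, Panel B 121/233 = 51.9% → Panel B
The external panel wins each proposal group but Panel B wins overall — the comparison reverses. The external panel's proposals skew toward infrastructure, which has a lower base rate.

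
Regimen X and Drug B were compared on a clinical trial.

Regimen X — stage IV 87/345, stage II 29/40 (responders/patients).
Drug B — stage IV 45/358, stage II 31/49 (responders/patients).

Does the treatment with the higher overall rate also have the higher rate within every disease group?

Yes

Stage IV: Regimen X 87/345 = 25.2%, Drug B 45/358 = 12.6% → Regimen X
Stage II: Regimen X 29/40 = 72.5%, Drug B 31/49 = 63.3% → Regimen X
Overall: Regimen X 116/385 = 30.1%, Drug B 76/407 = 18.7% → Regimen X
Regimen X wins overall and in every disease group — no reversal.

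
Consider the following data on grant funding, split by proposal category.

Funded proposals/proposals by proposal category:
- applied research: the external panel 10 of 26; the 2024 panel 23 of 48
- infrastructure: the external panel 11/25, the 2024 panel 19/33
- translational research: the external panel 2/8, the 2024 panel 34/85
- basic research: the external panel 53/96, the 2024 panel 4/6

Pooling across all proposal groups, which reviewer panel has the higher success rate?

Applied research: the external panel 10/26 = 38.5%, the 2024 panel 23/48 = 47.9% → the 2024 panel
Infrastructure: the external panel 11/25 = 44.0%, the 2024 panel 19/33 = 57.6% → the 2024 panel
Translational research: the external panel 2/8 = 25.0%, the 2024 panel 34/85 = 40.0% → the 2024 panel
Basic research: the external panel 53/96 = 55.2%, the 2024 panel 4/6 = 66.7% → the 2024 panel
Overall: the external panel 76/155 = 49.0%, the 2024 panel 80/172 = 46.5% → the external panel
(The 2024 panel wins every proposal group but the external panel wins overall — the 2024 panel's proposals skew toward the low-rate translational research group.)

the external panel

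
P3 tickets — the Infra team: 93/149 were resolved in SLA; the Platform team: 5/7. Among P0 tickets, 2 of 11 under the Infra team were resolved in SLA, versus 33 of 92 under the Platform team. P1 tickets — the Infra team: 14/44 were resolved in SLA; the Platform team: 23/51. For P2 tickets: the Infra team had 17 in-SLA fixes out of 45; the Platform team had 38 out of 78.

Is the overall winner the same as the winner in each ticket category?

No

P3: the Infra team 93/149 = 62.4%, the Platform team 5/7 = 71.4% → the Platform team
P0: the Infra team 2/11 = 18.2%, the Platform team 33/92 = 35.9% → the Platform team
P1: the Infra team 14/44 = 31.8%, the Platform team 23/51 = 45.1% → the Platform team
P2: the Infra team 17/45 = 37.8%, the Platform team 38/78 = 48.7% → the Platform team
Overall: the Infra team 126/249 = 50.6%, the Platform team 99/228 = 43.4% → the Infra team
The Platform team wins each ticket group but the Infra team wins overall — the comparison reverses. The Platform team's tickets skew toward P0, which has a lower base rate.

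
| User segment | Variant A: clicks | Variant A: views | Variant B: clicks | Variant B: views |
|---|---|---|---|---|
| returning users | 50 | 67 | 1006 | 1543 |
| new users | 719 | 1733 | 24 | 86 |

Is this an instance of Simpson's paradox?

Returning users: Variant A 50/67 = 74.6%, Variant B 1006/1543 = 65.2% → Variant A
New users: Variant A 719/1733 = 41.5%, Variant B 24/86 = 27.9% → Variant A
Overall: Variant A 769/1800 = 42.7%, Variant B 1030/1629 = 63.2% → Variant B
Variant A wins each user group but Variant B wins overall — the comparison reverses. Variant A's views skew toward new users, which has a lower base rate.

Yes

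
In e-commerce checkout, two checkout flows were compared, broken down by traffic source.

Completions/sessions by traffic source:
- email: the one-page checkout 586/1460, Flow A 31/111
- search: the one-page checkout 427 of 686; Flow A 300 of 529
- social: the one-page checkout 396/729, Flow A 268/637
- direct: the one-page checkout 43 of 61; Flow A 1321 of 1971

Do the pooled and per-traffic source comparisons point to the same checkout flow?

No

Email: the one-page checkout 586/1460 = 40.1%, Flow A 31/111 = 27.9% → the one-page checkout
Search: the one-page checkout 427/686 = 62.2%, Flow A 300/529 = 56.7% → the one-page checkout
Social: the one-page checkout 396/729 = 54.3%, Flow A 268/637 = 42.1% → the one-page checkout
Direct: the one-page checkout 43/61 = 70.5%, Flow A 1321/1971 = 67.0% → the one-page checkout
Overall: the one-page checkout 1452/2936 = 49.5%, Flow A 1920/3248 = 59.1% → Flow A
The one-page checkout wins each traffic group but Flow A wins overall — the comparison reverses. The one-page checkout's sessions skew toward email, which has a lower base rate.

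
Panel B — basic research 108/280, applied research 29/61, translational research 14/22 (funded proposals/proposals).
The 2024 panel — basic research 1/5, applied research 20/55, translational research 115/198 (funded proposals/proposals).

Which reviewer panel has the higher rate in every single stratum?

Panel B

Basic research: Panel B 108/280 = 38.6%, the 2024 panel 1/5 = 20.0% → Panel B
Applied research: Panel B 29/61 = 47.5%, the 2024 panel 20/55 = 36.4% → Panel B
Translational research: Panel B 14/22 = 63.6%, the 2024 panel 115/198 = 58.1% → Panel B
Panel B has the higher rate in all 3 groups.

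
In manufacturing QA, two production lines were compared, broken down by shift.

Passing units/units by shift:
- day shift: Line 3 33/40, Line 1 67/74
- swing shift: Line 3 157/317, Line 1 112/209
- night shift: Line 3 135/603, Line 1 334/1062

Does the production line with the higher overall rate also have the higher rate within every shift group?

Day shift: Line 3 33/40 = 82.5%, Line 1 67/74 = 90.5% → Line 1
Swing shift: Line 3 157/317 = 49.5%, Line 1 112/209 = 53.6% → Line 1
Night shift: Line 3 135/603 = 22.4%, Line 1 334/1062 = 31.5% → Line 1
Overall: Line 3 325/960 = 33.9%, Line 1 513/1345 = 38.1% → Line 1
Line 1 wins overall and in every shift group — no reversal.

Yes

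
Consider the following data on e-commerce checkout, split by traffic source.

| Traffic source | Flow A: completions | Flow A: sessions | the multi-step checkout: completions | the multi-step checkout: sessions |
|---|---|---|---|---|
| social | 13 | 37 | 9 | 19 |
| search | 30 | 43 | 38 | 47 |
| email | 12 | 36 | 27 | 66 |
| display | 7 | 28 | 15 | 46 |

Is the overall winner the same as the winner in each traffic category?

Social: Flow A 13/37 = 35.1%, the multi-step checkout 9/19 = 47.4% → the multi-step checkout
Search: Flow A 30/43 = 69.8%, the multi-step checkout 38/47 = 80.9% → the multi-step checkout
Email: Flow A 12/36 = 33.3%, the multi-step checkout 27/66 = 40.9% → the multi-step checkout
Display: Flow A 7/28 = 25.0%, the multi-step checkout 15/46 = 32.6% → the multi-step checkout
Overall: Flow A 62/144 = 43.1%, the multi-step checkout 89/178 = 50.0% → the multi-step checkout
The multi-step checkout wins overall and in every traffic group — no reversal.

Yes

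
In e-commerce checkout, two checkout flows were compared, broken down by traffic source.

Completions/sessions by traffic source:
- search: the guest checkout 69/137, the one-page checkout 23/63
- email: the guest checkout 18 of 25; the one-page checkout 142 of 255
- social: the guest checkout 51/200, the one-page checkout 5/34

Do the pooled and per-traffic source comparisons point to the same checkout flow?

No

Search: the guest checkout 69/137 = 50.4%, the one-page checkout 23/63 = 36.5% → the guest checkout
Email: the guest checkout 18/25 = 72.0%, the one-page checkout 142/255 = 55.7% → the guest checkout
Social: the guest checkout 51/200 = 25.5%, the one-page checkout 5/34 = 14.7% → the guest checkout
Overall: the guest checkout 138/362 = 38.1%, the one-page checkout 170/352 = 48.3% → the one-page checkout
The guest checkout wins each traffic group but the one-page checkout wins overall — the comparison reverses. The guest checkout's sessions skew toward social, which has a lower base rate.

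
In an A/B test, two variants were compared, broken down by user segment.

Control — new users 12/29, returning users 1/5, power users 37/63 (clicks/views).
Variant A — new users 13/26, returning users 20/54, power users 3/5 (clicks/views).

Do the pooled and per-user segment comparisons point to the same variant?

New users: Control 12/29 = 41.4%, Variant A 13/26 = 50.0% → Variant A
Returning users: Control 1/5 = 20.0%, Variant A 20/54 = 37.0% → Variant A
Power users: Control 37/63 = 58.7%, Variant A 3/5 = 60.0% → Variant A
Overall: Control 50/97 = 51.5%, Variant A 36/85 = 42.4% → Control
Variant A wins each user group but Control wins overall — the comparison reverses. Variant A's views skew toward returning users, which has a lower base rate.

No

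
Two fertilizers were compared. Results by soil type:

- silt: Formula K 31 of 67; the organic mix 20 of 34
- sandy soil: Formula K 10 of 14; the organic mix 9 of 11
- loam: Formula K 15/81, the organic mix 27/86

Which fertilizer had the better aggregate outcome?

the organic mix

Silt: Formula K 31/67 = 46.3%, the organic mix 20/34 = 58.8% → the organic mix
Sandy soil: Formula K 10/14 = 71.4%, the organic mix 9/11 = 81.8% → the organic mix
Loam: Formula K 15/81 = 18.5%, the organic mix 27/86 = 31.4% → the organic mix
Overall: Formula K 56/162 = 34.6%, the organic mix 56/131 = 42.7% → the organic mix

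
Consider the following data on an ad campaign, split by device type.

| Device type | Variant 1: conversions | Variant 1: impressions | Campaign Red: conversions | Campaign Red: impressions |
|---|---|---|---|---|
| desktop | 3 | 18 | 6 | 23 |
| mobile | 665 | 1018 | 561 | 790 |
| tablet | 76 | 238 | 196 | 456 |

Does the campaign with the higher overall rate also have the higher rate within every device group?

Yes

Desktop: Variant 1 3/18 = 16.7%, Campaign Red 6/23 = 26.1% → Campaign Red
Mobile: Variant 1 665/1018 = 65.3%, Campaign Red 561/790 = 71.0% → Campaign Red
Tablet: Variant 1 76/238 = 31.9%, Campaign Red 196/456 = 43.0% → Campaign Red
Overall: Variant 1 744/1274 = 58.4%, Campaign Red 763/1269 = 60.1% → Campaign Red
Campaign Red wins overall and in every device group — no reversal.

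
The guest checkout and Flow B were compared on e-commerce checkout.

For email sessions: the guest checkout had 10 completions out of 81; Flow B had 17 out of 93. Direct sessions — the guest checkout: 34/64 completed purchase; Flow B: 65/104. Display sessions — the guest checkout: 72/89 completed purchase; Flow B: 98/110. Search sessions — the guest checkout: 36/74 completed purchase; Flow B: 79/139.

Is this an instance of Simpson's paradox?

No

Email: the guest checkout 10/81 = 12.3%, Flow B 17/93 = 18.3% → Flow B
Direct: the guest checkout 34/64 = 53.1%, Flow B 65/104 = 62.5% → Flow B
Display: the guest checkout 72/89 = 80.9%, Flow B 98/110 = 89.1% → Flow B
Search: the guest checkout 36/74 = 48.6%, Flow B 79/139 = 56.8% → Flow B
Overall: the guest checkout 152/308 = 49.4%, Flow B 259/446 = 58.1% → Flow B
Flow B wins overall and in every traffic group — no reversal.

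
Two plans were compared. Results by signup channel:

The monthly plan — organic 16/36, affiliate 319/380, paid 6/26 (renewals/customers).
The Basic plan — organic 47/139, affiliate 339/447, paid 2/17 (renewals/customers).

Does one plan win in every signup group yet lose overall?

Organic: the monthly plan 16/36 = 44.4%, the Basic plan 47/139 = 33.8% → the monthly plan
Affiliate: the monthly plan 319/380 = 83.9%, the Basic plan 339/447 = 75.8% → the monthly plan
Paid: the monthly plan 6/26 = 23.1%, the Basic plan 2/17 = 11.8% → the monthly plan
Overall: the monthly plan 341/442 = 77.1%, the Basic plan 388/603 = 64.3% → the monthly plan
The monthly plan wins overall and in every signup group — no reversal.

No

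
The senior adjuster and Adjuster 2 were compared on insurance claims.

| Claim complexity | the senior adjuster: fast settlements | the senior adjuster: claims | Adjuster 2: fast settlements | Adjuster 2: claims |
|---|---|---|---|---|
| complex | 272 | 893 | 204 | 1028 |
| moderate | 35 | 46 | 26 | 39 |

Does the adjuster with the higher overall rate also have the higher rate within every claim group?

Yes

Complex: the senior adjuster 272/893 = 30.5%, Adjuster 2 204/1028 = 19.8% → the senior adjuster
Moderate: the senior adjuster 35/46 = 76.1%, Adjuster 2 26/39 = 66.7% → the senior adjuster
Overall: the senior adjuster 307/939 = 32.7%, Adjuster 2 230/1067 = 21.6% → the senior adjuster
The senior adjuster wins overall and in every claim group — no reversal.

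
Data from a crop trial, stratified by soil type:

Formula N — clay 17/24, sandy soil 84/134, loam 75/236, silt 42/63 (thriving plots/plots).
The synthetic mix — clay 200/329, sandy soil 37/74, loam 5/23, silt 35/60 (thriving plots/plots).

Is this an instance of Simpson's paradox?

Yes

Clay: Formula N 17/24 = 70.8%, the synthetic mix 200/329 = 60.8% → Formula N
Sandy soil: Formula N 84/134 = 62.7%, the synthetic mix 37/74 = 50.0% → Formula N
Loam: Formula N 75/236 = 31.8%, the synthetic mix 5/23 = 21.7% → Formula N
Silt: Formula N 42/63 = 66.7%, the synthetic mix 35/60 = 58.3% → Formula N
Overall: Formula N 218/457 = 47.7%, the synthetic mix 277/486 = 57.0% → the synthetic mix
Formula N wins each soil group but the synthetic mix wins overall — the comparison reverses. Formula N's plots skew toward loam, which has a lower base rate.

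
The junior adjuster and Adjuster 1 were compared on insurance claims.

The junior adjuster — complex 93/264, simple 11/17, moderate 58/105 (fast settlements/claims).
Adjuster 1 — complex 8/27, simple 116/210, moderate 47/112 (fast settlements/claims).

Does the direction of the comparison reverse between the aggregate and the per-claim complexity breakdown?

Yes

Complex: the junior adjuster 93/264 = 35.2%, Adjuster 1 8/27 = 29.6% → the junior adjuster
Simple: the junior adjuster 11/17 = 64.7%, Adjuster 1 116/210 = 55.2% → the junior adjuster
Moderate: the junior adjuster 58/105 = 55.2%, Adjuster 1 47/112 = 42.0% → the junior adjuster
Overall: the junior adjuster 162/386 = 42.0%, Adjuster 1 171/349 = 49.0% → Adjuster 1
The junior adjuster wins each claim group but Adjuster 1 wins overall — the comparison reverses. The junior adjuster's claims skew toward complex, which has a lower base rate.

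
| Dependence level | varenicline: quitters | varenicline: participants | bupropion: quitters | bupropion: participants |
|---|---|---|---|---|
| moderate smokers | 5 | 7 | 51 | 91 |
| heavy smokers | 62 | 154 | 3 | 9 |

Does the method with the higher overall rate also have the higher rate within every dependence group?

No

Moderate smokers: varenicline 5/7 = 71.4%, bupropion 51/91 = 56.0% → varenicline
Heavy smokers: varenicline 62/154 = 40.3%, bupropion 3/9 = 33.3% → varenicline
Overall: varenicline 67/161 = 41.6%, bupropion 54/100 = 54.0% → bupropion
Varenicline wins each dependence group but bupropion wins overall — the comparison reverses. Varenicline's participants skew toward heavy smokers, which has a lower base rate.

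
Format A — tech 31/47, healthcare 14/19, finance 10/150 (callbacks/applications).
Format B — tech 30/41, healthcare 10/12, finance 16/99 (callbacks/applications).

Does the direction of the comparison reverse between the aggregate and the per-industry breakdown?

No

Tech: Format A 31/47 = 66.0%, Format B 30/41 = 73.2% → Format B
Healthcare: Format A 14/19 = 73.7%, Format B 10/12 = 83.3% → Format B
Finance: Format A 10/150 = 6.7%, Format B 16/99 = 16.2% → Format B
Overall: Format A 55/216 = 25.5%, Format B 56/152 = 36.8% → Format B
Format B wins overall and in every industry group — no reversal.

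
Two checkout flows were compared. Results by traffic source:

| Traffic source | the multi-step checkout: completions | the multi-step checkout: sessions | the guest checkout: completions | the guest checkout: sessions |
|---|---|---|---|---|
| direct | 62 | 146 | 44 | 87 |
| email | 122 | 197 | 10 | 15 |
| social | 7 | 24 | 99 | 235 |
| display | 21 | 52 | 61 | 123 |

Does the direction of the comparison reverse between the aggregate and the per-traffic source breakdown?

Direct: the multi-step checkout 62/146 = 42.5%, the guest checkout 44/87 = 50.6% → the guest checkout
Email: the multi-step checkout 122/197 = 61.9%, the guest checkout 10/15 = 66.7% → the guest checkout
Social: the multi-step checkout 7/24 = 29.2%, the guest checkout 99/235 = 42.1% → the guest checkout
Display: the multi-step checkout 21/52 = 40.4%, the guest checkout 61/123 = 49.6% → the guest checkout
Overall: the multi-step checkout 212/419 = 50.6%, the guest checkout 214/460 = 46.5% → the multi-step checkout
The guest checkout wins each traffic group but the multi-step checkout wins overall — the comparison reverses. The guest checkout's sessions skew toward social, which has a lower base rate.

Yes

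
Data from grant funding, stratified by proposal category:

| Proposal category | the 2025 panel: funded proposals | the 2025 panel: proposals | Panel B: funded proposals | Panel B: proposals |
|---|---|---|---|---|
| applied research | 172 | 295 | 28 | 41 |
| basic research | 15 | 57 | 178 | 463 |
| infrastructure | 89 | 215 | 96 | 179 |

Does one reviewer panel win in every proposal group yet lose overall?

Yes

Applied research: the 2025 panel 172/295 = 58.3%, Panel B 28/41 = 68.3% → Panel B
Basic research: the 2025 panel 15/57 = 26.3%, Panel B 178/463 = 38.4% → Panel B
Infrastructure: the 2025 panel 89/215 = 41.4%, Panel B 96/179 = 53.6% → Panel B
Overall: the 2025 panel 276/567 = 48.7%, Panel B 302/683 = 44.2% → the 2025 panel
Panel B wins each proposal group but the 2025 panel wins overall — the comparison reverses. Panel B's proposals skew toward basic research, which has a lower base rate.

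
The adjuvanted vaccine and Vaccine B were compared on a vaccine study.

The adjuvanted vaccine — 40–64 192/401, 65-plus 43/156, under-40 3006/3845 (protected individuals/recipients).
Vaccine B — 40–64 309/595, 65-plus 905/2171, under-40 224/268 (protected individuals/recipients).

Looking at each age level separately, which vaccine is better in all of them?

40–64: the adjuvanted vaccine 192/401 = 47.9%, Vaccine B 309/595 = 51.9% → Vaccine B
65-plus: the adjuvanted vaccine 43/156 = 27.6%, Vaccine B 905/2171 = 41.7% → Vaccine B
Under-40: the adjuvanted vaccine 3006/3845 = 78.2%, Vaccine B 224/268 = 83.6% → Vaccine B
Vaccine B has the higher rate in all 3 groups.

Vaccine B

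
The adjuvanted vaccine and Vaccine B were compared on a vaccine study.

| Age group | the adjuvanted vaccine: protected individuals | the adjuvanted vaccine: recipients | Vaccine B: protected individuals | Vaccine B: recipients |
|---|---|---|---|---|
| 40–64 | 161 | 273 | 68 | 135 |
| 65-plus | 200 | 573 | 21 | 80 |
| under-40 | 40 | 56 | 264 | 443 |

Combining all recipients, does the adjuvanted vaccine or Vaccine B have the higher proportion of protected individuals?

40–64: the adjuvanted vaccine 161/273 = 59.0%, Vaccine B 68/135 = 50.4% → the adjuvanted vaccine
65-plus: the adjuvanted vaccine 200/573 = 34.9%, Vaccine B 21/80 = 26.2% → the adjuvanted vaccine
Under-40: the adjuvanted vaccine 40/56 = 71.4%, Vaccine B 264/443 = 59.6% → the adjuvanted vaccine
Overall: the adjuvanted vaccine 401/902 = 44.5%, Vaccine B 353/658 = 53.6% → Vaccine B
(The adjuvanted vaccine wins every age group but Vaccine B wins overall — the adjuvanted vaccine's recipients skew toward the low-rate 65-plus group.)

Vaccine B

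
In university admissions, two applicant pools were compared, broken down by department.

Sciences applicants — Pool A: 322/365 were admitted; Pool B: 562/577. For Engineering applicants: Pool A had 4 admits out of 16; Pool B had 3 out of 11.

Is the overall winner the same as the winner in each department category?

Yes

Sciences: Pool A 322/365 = 88.2%, Pool B 562/577 = 97.4% → Pool B
Engineering: Pool A 4/16 = 25.0%, Pool B 3/11 = 27.3% → Pool B
Overall: Pool A 326/381 = 85.6%, Pool B 565/588 = 96.1% → Pool B
Pool B wins overall and in every department group — no reversal.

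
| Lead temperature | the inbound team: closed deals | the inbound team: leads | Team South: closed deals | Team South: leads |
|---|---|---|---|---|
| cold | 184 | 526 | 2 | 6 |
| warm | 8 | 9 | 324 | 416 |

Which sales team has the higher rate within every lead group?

the inbound team

Cold: the inbound team 184/526 = 35.0%, Team South 2/6 = 33.3% → the inbound team
Warm: the inbound team 8/9 = 88.9%, Team South 324/416 = 77.9% → the inbound team
The inbound team has the higher rate in both groups.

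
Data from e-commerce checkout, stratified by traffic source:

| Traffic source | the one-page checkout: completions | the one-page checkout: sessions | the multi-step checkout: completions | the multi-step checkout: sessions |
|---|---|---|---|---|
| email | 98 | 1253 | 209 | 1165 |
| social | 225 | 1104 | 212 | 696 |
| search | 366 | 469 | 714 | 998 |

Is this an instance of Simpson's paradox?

No

Email: the one-page checkout 98/1253 = 7.8%, the multi-step checkout 209/1165 = 17.9% → the multi-step checkout
Social: the one-page checkout 225/1104 = 20.4%, the multi-step checkout 212/696 = 30.5% → the multi-step checkout
Search: the one-page checkout 366/469 = 78.0%, the multi-step checkout 714/998 = 71.5% → the one-page checkout
Overall: the one-page checkout 689/2826 = 24.4%, the multi-step checkout 1135/2859 = 39.7% → the multi-step checkout
Neither sweeps: the one-page checkout wins 1 of 3 groups, the multi-step checkout wins 2. The multi-step checkout wins overall but not every group — no Simpson reversal.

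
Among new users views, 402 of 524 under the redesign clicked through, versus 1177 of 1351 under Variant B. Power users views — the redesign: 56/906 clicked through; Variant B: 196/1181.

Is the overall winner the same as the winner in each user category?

New users: the redesign 402/524 = 76.7%, Variant B 1177/1351 = 87.1% → Variant B
Power users: the redesign 56/906 = 6.2%, Variant B 196/1181 = 16.6% → Variant B
Overall: the redesign 458/1430 = 32.0%, Variant B 1373/2532 = 54.2% → Variant B
Variant B wins overall and in every user group — no reversal.

Yes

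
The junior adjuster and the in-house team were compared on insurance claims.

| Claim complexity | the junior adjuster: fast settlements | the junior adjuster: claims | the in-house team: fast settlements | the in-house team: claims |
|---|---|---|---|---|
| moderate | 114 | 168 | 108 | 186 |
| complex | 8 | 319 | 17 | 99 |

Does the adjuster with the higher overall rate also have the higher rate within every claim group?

No

Moderate: the junior adjuster 114/168 = 67.9%, the in-house team 108/186 = 58.1% → the junior adjuster
Complex: the junior adjuster 8/319 = 2.5%, the in-house team 17/99 = 17.2% → the in-house team
Overall: the junior adjuster 122/487 = 25.1%, the in-house team 125/285 = 43.9% → the in-house team
Neither sweeps: the junior adjuster wins 1 of 2 groups, the in-house team wins 1. The in-house team wins overall but not every group — no Simpson reversal.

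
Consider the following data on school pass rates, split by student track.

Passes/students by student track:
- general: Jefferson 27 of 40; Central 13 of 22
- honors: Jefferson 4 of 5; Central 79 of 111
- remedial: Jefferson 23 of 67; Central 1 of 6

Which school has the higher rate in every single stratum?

Jefferson

General: Jefferson 27/40 = 67.5%, Central 13/22 = 59.1% → Jefferson
Honors: Jefferson 4/5 = 80.0%, Central 79/111 = 71.2% → Jefferson
Remedial: Jefferson 23/67 = 34.3%, Central 1/6 = 16.7% → Jefferson
Jefferson has the higher rate in all 3 groups.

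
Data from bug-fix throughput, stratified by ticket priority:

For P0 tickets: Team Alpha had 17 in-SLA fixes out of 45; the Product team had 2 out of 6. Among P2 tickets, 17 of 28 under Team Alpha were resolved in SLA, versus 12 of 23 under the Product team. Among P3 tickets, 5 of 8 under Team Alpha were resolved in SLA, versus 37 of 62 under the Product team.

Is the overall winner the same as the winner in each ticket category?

P0: Team Alpha 17/45 = 37.8%, the Product team 2/6 = 33.3% → Team Alpha
P2: Team Alpha 17/28 = 60.7%, the Product team 12/23 = 52.2% → Team Alpha
P3: Team Alpha 5/8 = 62.5%, the Product team 37/62 = 59.7% → Team Alpha
Overall: Team Alpha 39/81 = 48.1%, the Product team 51/91 = 56.0% → the Product team
Team Alpha wins each ticket group but the Product team wins overall — the comparison reverses. Team Alpha's tickets skew toward P0, which has a lower base rate.

No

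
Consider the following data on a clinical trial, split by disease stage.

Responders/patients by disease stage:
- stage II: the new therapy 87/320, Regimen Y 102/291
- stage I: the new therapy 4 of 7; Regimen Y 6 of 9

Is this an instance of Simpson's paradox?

Stage II: the new therapy 87/320 = 27.2%, Regimen Y 102/291 = 35.1% → Regimen Y
Stage I: the new therapy 4/7 = 57.1%, Regimen Y 6/9 = 66.7% → Regimen Y
Overall: the new therapy 91/327 = 27.8%, Regimen Y 108/300 = 36.0% → Regimen Y
Regimen Y wins overall and in every disease group — no reversal.

No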